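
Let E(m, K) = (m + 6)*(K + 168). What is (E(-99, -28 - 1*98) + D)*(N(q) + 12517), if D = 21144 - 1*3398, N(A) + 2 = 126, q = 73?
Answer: 174951440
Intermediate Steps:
N(A) = 124 (N(A) = -2 + 126 = 124)
D = 17746 (D = 21144 - 3398 = 17746)
E(m, K) = (6 + m)*(168 + K)
(E(-99, -28 - 1*98) + D)*(N(q) + 12517) = ((1008 + 6*(-28 - 1*98) + 168*(-99) + (-28 - 1*98)*(-99)) + 17746)*(124 + 12517) = ((1008 + 6*(-28 - 98) - 16632 + (-28 - 98)*(-99)) + 17746)*12641 = ((1008 + 6*(-126) - 16632 - 126*(-99)) + 17746)*12641 = ((1008 - 756 - 16632 + 12474) + 17746)*12641 = (-3906 + 17746)*12641 = 13840*12641 = 174951440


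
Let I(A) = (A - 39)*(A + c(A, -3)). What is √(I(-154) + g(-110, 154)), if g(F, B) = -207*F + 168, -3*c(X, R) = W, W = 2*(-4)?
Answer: 2*√117327/3 ≈ 228.35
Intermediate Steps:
W = -8
c(X, R) = 8/3 (c(X, R) = -⅓*(-8) = 8/3)
g(F, B) = 168 - 207*F
I(A) = (-39 + A)*(8/3 + A) (I(A) = (A - 39)*(A + 8/3) = (-39 + A)*(8/3 + A))
√(I(-154) + g(-110, 154)) = √((-104 + (-154)² - 109/3*(-154)) + (168 - 207*(-110))) = √((-104 + 23716 + 16786/3) + (168 + 22770)) = √(87622/3 + 22938) = √(156436/3) = 2*√117327/3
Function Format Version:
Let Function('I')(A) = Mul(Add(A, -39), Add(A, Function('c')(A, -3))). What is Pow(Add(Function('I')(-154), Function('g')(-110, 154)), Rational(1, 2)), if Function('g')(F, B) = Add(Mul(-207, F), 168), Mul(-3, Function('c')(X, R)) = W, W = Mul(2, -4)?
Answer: Mul(Rational(2, 3), Pow(117327, Rational(1, 2))) ≈ 228.35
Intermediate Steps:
W = -8
Function('c')(X, R) = Rational(8, 3) (Function('c')(X, R) = Mul(Rational(-1, 3), -8) = Rational(8, 3))
Function('g')(F, B) = Add(168, Mul(-207, F))
Function('I')(A) = Mul(Add(-39, A), Add(Rational(8, 3), A)) (Function('I')(A) = Mul(Add(A, -39), Add(A, Rational(8, 3))) = Mul(Add(-39, A), Add(Rational(8, 3), A)))
Pow(Add(Function('I')(-154), Function('g')(-110, 154)), Rational(1, 2)) = Pow(Add(Add(-104, Pow(-154, 2), Mul(Rational(-109, 3), -154)), Add(168, Mul(-207, -110))), Rational(1, 2)) = Pow(Add(Add(-104, 23716, Rational(16786, 3)), Add(168, 22770)), Rational(1, 2)) = Pow(Add(Rational(87622, 3), 22938), Rational(1, 2)) = Pow(Rational(156436, 3), Rational(1, 2)) = Mul(Rational(2, 3), Pow(117327, Rational(1, 2)))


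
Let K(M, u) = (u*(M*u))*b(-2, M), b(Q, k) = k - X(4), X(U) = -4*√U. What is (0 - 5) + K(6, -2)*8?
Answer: 2683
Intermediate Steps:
b(Q, k) = 8 + k (b(Q, k) = k - (-4)*√4 = k - (-4)*2 = k - 1*(-8) = k + 8 = 8 + k)
K(M, u) = M*u²*(8 + M) (K(M, u) = (u*(M*u))*(8 + M) = (M*u²)*(8 + M) = M*u²*(8 + M))
(0 - 5) + K(6, -2)*8 = (0 - 5) + (6*(-2)²*(8 + 6))*8 = -5 + (6*4*14)*8 = -5 + 336*8 = -5 + 2688 = 2683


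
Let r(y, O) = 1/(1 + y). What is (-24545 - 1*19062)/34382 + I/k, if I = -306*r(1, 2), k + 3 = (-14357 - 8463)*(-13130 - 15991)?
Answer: -3219850456685/2538695124766 ≈ -1.2683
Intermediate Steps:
k = 664541217 (k = -3 + (-14357 - 8463)*(-13130 - 15991) = -3 - 22820*(-29121) = -3 + 664541220 = 664541217)
I = -153 (I = -306/(1 + 1) = -306/2 = -306*½ = -153)
(-24545 - 1*19062)/34382 + I/k = (-24545 - 1*19062)/34382 - 153/664541217 = (-24545 - 19062)*(1/34382) - 153*1/664541217 = -43607*1/34382 - 17/73837913 = -43607/34382 - 17/73837913 = -3219850456685/2538695124766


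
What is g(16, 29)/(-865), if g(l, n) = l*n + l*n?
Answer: -928/865 ≈ -1.0728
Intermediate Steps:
g(l, n) = 2*l*n
g(16, 29)/(-865) = (2*16*29)/(-865) = 928*(-1/865) = -928/865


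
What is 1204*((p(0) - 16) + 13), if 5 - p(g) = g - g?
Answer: 2408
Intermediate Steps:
p(g) = 5 (p(g) = 5 - (g - g) = 5 - 1*0 = 5 + 0 = 5)
1204*((p(0) - 16) + 13) = 1204*((5 - 16) + 13) = 1204*(-11 + 13) = 1204*2 = 2408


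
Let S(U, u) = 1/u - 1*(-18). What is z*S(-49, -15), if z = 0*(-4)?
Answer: 0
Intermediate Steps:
z = 0
S(U, u) = 18 + 1/u (S(U, u) = 1/u + 18 = 18 + 1/u)
z*S(-49, -15) = 0*(18 + 1/(-15)) = 0*(18 - 1/15) = 0*(269/15) = 0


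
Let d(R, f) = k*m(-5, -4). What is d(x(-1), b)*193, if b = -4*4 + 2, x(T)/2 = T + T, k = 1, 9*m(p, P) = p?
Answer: -965/9 ≈ -107.22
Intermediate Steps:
m(p, P) = p/9
x(T) = 4*T (x(T) = 2*(T + T) = 2*(2*T) = 4*T)
b = -14 (b = -16 + 2 = -14)
d(R, f) = -5/9 (d(R, f) = 1*((⅑)*(-5)) = 1*(-5/9) = -5/9)
d(x(-1), b)*193 = -5/9*193 = -965/9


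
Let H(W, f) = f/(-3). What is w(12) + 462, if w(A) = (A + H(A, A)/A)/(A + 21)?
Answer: 45773/99 ≈ 462.35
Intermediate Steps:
H(W, f) = -f/3 (H(W, f) = f*(-1/3) = -f/3)
w(A) = (-1/3 + A)/(21 + A) (w(A) = (A + (-A/3)/A)/(A + 21) = (A - 1/3)/(21 + A) = (-1/3 + A)/(21 + A))
w(12) + 462 = (-1/3 + 12)/(21 + 12) + 462 = (35/3)/33 + 462 = (1/33)*(35/3) + 462 = 35/99 + 462 = 45773/99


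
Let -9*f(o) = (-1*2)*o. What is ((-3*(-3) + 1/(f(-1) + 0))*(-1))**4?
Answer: 6561/16 ≈ 410.06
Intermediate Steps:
f(o) = 2*o/9 (f(o) = -(-1*2)*o/9 = -(-2)*o/9 = 2*o/9)
((-3*(-3) + 1/(f(-1) + 0))*(-1))**4 = ((-3*(-3) + 1/((2/9)*(-1) + 0))*(-1))**4 = ((9 + 1/(-2/9 + 0))*(-1))**4 = ((9 + 1/(-2/9))*(-1))**4 = ((9 - 9/2)*(-1))**4 = ((9/2)*(-1))**4 = (-9/2)**4 = 6561/16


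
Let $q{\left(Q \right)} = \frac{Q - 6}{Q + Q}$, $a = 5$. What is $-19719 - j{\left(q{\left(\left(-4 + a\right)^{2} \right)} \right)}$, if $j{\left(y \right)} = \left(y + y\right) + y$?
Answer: $- \frac{39423}{2} \approx -19712.0$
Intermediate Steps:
$q{\left(Q \right)} = \frac{-6 + Q}{2 Q}$
$j{\left(y \right)} = 3 y$ ($j{\left(y \right)} = 2 y + y = 3 y$)
$-19719 - j{\left(q{\left(\left(-4 + a\right)^{2} \right)} \right)} = -19719 - 3 \frac{-6 + \left(-4 + 5\right)^{2}}{2 \left(-4 + 5\right)^{2}} = -19719 - 3 \frac{-6 + 1^{2}}{2 \cdot 1^{2}} = -19719 - 3 \frac{-6 + 1}{2 \cdot 1} = -19719 - 3 \cdot \frac{1}{2} \cdot 1 \left(-5\right) = -19719 - 3 \left(- \frac{5}{2}\right) = -19719 - - \frac{15}{2} = -19719 + \frac{15}{2} = - \frac{39423}{2}$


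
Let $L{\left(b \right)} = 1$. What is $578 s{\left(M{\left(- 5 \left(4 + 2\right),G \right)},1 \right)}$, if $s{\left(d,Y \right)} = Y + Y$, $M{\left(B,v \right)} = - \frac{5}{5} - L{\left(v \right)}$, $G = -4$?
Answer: $1156$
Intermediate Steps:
$M{\left(B,v \right)} = -2$ ($M{\left(B,v \right)} = - \frac{5}{5} - 1 = \left(-5\right) \frac{1}{5} - 1 = -1 - 1 = -2$)
$s{\left(d,Y \right)} = 2 Y$
$578 s{\left(M{\left(- 5 \left(4 + 2\right),G \right)},1 \right)} = 578 \cdot 2 \cdot 1 = 578 \cdot 2 = 1156$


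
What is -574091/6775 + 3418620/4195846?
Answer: -1192818137743/14213428325 ≈ -83.922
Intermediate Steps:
-574091/6775 + 3418620/4195846 = -574091*1/6775 + 3418620*(1/4195846) = -574091/6775 + 1709310/2097923 = -1192818137743/14213428325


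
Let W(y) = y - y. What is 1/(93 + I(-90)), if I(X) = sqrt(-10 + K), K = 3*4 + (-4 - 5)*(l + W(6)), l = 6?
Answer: 93/8701 - 2*I*sqrt(13)/8701 ≈ 0.010688 - 0.00082877*I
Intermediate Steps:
W(y) = 0
K = -42 (K = 3*4 + (-4 - 5)*(6 + 0) = 12 - 9*6 = 12 - 54 = -42)
I(X) = 2*I*sqrt(13) (I(X) = sqrt(-10 - 42) = sqrt(-52) = 2*I*sqrt(13))
1/(93 + I(-90)) = 1/(93 + 2*I*sqrt(13))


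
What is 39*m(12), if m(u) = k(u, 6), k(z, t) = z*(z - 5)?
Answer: 3276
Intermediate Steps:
k(z, t) = z*(-5 + z)
m(u) = u*(-5 + u)
39*m(12) = 39*(12*(-5 + 12)) = 39*(12*7) = 39*84 = 3276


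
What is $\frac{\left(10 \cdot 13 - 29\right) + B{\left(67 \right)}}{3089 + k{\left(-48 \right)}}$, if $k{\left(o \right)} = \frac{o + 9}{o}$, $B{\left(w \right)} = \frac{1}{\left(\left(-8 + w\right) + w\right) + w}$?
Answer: $\frac{11552}{353383} \approx 0.03269$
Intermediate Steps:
$B{\left(w \right)} = \frac{1}{-8 + 3 w}$ ($B{\left(w \right)} = \frac{1}{\left(-8 + 2 w\right) + w} = \frac{1}{-8 + 3 w}$)
$k{\left(o \right)} = \frac{9 + o}{o}$
$\frac{\left(10 \cdot 13 - 29\right) + B{\left(67 \right)}}{3089 + k{\left(-48 \right)}} = \frac{\left(10 \cdot 13 - 29\right) + \frac{1}{-8 + 3 \cdot 67}}{3089 + \frac{9 - 48}{-48}} = \frac{\left(130 - 29\right) + \frac{1}{-8 + 201}}{3089 - - \frac{13}{16}} = \frac{101 + \frac{1}{193}}{3089 + \frac{13}{16}} = \frac{101 + \frac{1}{193}}{\frac{49437}{16}} = \frac{19494}{193} \cdot \frac{16}{49437} = \frac{11552}{353383}$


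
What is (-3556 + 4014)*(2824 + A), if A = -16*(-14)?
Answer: 1395984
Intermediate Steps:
A = 224
(-3556 + 4014)*(2824 + A) = (-3556 + 4014)*(2824 + 224) = 458*3048 = 1395984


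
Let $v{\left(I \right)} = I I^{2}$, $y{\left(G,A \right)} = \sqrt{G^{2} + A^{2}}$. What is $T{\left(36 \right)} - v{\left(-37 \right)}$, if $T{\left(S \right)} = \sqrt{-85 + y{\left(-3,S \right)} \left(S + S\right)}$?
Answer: $50653 + \sqrt{-85 + 216 \sqrt{145}} \approx 50703.0$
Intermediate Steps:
$y{\left(G,A \right)} = \sqrt{A^{2} + G^{2}}$
$T{\left(S \right)} = \sqrt{-85 + 2 S \sqrt{9 + S^{2}}}$ ($T{\left(S \right)} = \sqrt{-85 + \sqrt{S^{2} + \left(-3\right)^{2}} \left(S + S\right)} = \sqrt{-85 + \sqrt{S^{2} + 9} \cdot 2 S} = \sqrt{-85 + \sqrt{9 + S^{2}} \cdot 2 S} = \sqrt{-85 + 2 S \sqrt{9 + S^{2}}}$)
$v{\left(I \right)} = I^{3}$
$T{\left(36 \right)} - v{\left(-37 \right)} = \sqrt{-85 + 2 \cdot 36 \sqrt{9 + 36^{2}}} - \left(-37\right)^{3} = \sqrt{-85 + 2 \cdot 36 \sqrt{9 + 1296}} - -50653 = \sqrt{-85 + 2 \cdot 36 \sqrt{1305}} + 50653 = \sqrt{-85 + 2 \cdot 36 \cdot 3 \sqrt{145}} + 50653 = \sqrt{-85 + 216 \sqrt{145}} + 50653 = 50653 + \sqrt{-85 + 216 \sqrt{145}}$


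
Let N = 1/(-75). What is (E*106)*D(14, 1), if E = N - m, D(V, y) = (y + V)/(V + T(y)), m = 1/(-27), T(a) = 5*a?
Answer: 1696/855 ≈ 1.9836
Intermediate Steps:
N = -1/75 ≈ -0.013333
m = -1/27 ≈ -0.037037
D(V, y) = (V + y)/(V + 5*y) (D(V, y) = (y + V)/(V + 5*y) = (V + y)/(V + 5*y))
E = 16/675 (E = -1/75 - 1*(-1/27) = -1/75 + 1/27 = 16/675 ≈ 0.023704)
(E*106)*D(14, 1) = ((16/675)*106)*((14 + 1)/(14 + 5*1)) = 1696*(15/(14 + 5))/675 = 1696*(15/19)/675 = 1696*((1/19)*15)/675 = (1696/675)*(15/19) = 1696/855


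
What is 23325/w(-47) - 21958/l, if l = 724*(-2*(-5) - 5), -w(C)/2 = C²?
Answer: -22680868/1999145 ≈ -11.345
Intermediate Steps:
w(C) = -2*C²
l = 3620 (l = 724*(10 - 5) = 724*5 = 3620)
23325/w(-47) - 21958/l = 23325/((-2*(-47)²)) - 21958/3620 = 23325/((-2*2209)) - 21958*1/3620 = 23325/(-4418) - 10979/1810 = 23325*(-1/4418) - 10979/1810 = -23325/4418 - 10979/1810 = -22680868/1999145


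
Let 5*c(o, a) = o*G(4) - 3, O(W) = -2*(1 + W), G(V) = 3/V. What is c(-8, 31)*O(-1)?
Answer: 0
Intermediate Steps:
O(W) = -2 - 2*W
c(o, a) = -⅗ + 3*o/20 (c(o, a) = (o*(3/4) - 3)/5 = (o*(3*(¼)) - 3)/5 = (o*(¾) - 3)/5 = (3*o/4 - 3)/5 = (-3 + 3*o/4)/5 = -⅗ + 3*o/20)
c(-8, 31)*O(-1) = (-⅗ + (3/20)*(-8))*(-2 - 2*(-1)) = (-⅗ - 6/5)*(-2 + 2) = -9/5*0 = 0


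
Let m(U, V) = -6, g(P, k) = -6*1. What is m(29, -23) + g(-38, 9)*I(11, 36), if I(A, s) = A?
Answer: -72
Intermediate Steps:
g(P, k) = -6
m(29, -23) + g(-38, 9)*I(11, 36) = -6 - 6*11 = -6 - 66 = -72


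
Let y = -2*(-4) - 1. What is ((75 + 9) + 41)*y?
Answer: 875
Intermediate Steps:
y = 7 (y = 8 - 1 = 7)
((75 + 9) + 41)*y = ((75 + 9) + 41)*7 = (84 + 41)*7 = 125*7 = 875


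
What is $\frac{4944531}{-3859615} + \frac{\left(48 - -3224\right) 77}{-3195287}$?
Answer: $- \frac{16771602466957}{12332577634505} \approx -1.3599$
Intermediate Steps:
$\frac{4944531}{-3859615} + \frac{\left(48 - -3224\right) 77}{-3195287} = 4944531 \left(- \frac{1}{3859615}\right) + \left(48 + 3224\right) 77 \left(- \frac{1}{3195287}\right) = - \frac{4944531}{3859615} + 3272 \cdot 77 \left(- \frac{1}{3195287}\right) = - \frac{4944531}{3859615} + 251944 \left(- \frac{1}{3195287}\right) = - \frac{4944531}{3859615} - \frac{251944}{3195287} = - \frac{16771602466957}{12332577634505}$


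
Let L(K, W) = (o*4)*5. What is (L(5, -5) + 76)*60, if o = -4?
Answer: -240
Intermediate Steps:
L(K, W) = -80 (L(K, W) = -4*4*5 = -16*5 = -80)
(L(5, -5) + 76)*60 = (-80 + 76)*60 = -4*60 = -240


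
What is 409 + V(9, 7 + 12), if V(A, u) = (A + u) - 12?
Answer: 425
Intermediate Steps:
V(A, u) = -12 + A + u
409 + V(9, 7 + 12) = 409 + (-12 + 9 + (7 + 12)) = 409 + (-12 + 9 + 19) = 409 + 16 = 425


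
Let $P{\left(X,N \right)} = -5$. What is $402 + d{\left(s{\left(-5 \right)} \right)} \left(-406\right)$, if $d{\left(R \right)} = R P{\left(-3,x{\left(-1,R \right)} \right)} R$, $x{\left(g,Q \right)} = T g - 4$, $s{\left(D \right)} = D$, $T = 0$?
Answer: $51152$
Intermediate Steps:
$x{\left(g,Q \right)} = -4$ ($x{\left(g,Q \right)} = 0 g - 4 = 0 - 4 = -4$)
$d{\left(R \right)} = - 5 R^{2}$ ($d{\left(R \right)} = R \left(-5\right) R = - 5 R R = - 5 R^{2}$)
$402 + d{\left(s{\left(-5 \right)} \right)} \left(-406\right) = 402 + - 5 \left(-5\right)^{2} \left(-406\right) = 402 + \left(-5\right) 25 \left(-406\right) = 402 - -50750 = 402 + 50750 = 51152$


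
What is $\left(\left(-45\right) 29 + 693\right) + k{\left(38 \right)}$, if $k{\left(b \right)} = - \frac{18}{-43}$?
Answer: $- \frac{26298}{43} \approx -611.58$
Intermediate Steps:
$k{\left(b \right)} = \frac{18}{43}$ ($k{\left(b \right)} = \left(-18\right) \left(- \frac{1}{43}\right) = \frac{18}{43}$)
$\left(\left(-45\right) 29 + 693\right) + k{\left(38 \right)} = \left(\left(-45\right) 29 + 693\right) + \frac{18}{43} = \left(-1305 + 693\right) + \frac{18}{43} = -612 + \frac{18}{43} = - \frac{26298}{43}$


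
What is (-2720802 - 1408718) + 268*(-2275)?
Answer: -4739220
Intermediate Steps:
(-2720802 - 1408718) + 268*(-2275) = -4129520 - 609700 = -4739220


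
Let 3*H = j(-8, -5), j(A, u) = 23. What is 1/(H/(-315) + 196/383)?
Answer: 361935/176411 ≈ 2.0517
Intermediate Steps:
H = 23/3 (H = (1/3)*23 = 23/3 ≈ 7.6667)
1/(H/(-315) + 196/383) = 1/((23/3)/(-315) + 196/383) = 1/((23/3)*(-1/315) + 196*(1/383)) = 1/(-23/945 + 196/383) = 1/(176411/361935) = 361935/176411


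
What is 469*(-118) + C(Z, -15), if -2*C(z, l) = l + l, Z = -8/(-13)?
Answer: -55327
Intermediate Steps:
Z = 8/13 (Z = -8*(-1/13) = 8/13 ≈ 0.61539)
C(z, l) = -l (C(z, l) = -(l + l)/2 = -l)
469*(-118) + C(Z, -15) = 469*(-118) - 1*(-15) = -55342 + 15 = -55327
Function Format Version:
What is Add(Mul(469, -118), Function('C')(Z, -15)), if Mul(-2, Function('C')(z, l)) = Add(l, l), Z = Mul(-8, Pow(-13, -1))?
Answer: -55327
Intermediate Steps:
Z = Rational(8, 13) (Z = Mul(-8, Rational(-1, 13)) = Rational(8, 13) ≈ 0.61539)
Function('C')(z, l) = Mul(-1, l) (Function('C')(z, l) = Mul(Rational(-1, 2), Add(l, l)) = Mul(Rational(-1, 2), Mul(2, l)) = Mul(-1, l))
Add(Mul(469, -118), Function('C')(Z, -15)) = Add(Mul(469, -118), Mul(-1, -15)) = Add(-55342, 15) = -55327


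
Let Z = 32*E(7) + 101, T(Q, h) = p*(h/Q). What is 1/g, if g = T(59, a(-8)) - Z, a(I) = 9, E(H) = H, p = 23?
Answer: -59/18968 ≈ -0.0031105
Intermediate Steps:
T(Q, h) = 23*h/Q (T(Q, h) = 23*(h/Q) = 23*h/Q)
Z = 325 (Z = 32*7 + 101 = 224 + 101 = 325)
g = -18968/59 (g = 23*9/59 - 1*325 = 23*9*(1/59) - 325 = 207/59 - 325 = -18968/59 ≈ -321.49)
1/g = 1/(-18968/59) = -59/18968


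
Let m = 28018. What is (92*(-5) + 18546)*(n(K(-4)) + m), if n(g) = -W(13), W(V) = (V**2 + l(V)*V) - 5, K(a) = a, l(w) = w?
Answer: 500710910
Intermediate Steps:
W(V) = -5 + 2*V**2 (W(V) = (V**2 + V*V) - 5 = (V**2 + V**2) - 5 = 2*V**2 - 5 = -5 + 2*V**2)
n(g) = -333 (n(g) = -(-5 + 2*13**2) = -(-5 + 2*169) = -(-5 + 338) = -1*333 = -333)
(92*(-5) + 18546)*(n(K(-4)) + m) = (92*(-5) + 18546)*(-333 + 28018) = (-460 + 18546)*27685 = 18086*27685 = 500710910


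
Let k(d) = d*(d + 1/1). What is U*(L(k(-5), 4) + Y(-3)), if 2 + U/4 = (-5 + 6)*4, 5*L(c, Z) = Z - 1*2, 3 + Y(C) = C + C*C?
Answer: 136/5 ≈ 27.200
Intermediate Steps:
k(d) = d*(1 + d) (k(d) = d*(d + 1) = d*(1 + d))
Y(C) = -3 + C + C² (Y(C) = -3 + (C + C*C) = -3 + (C + C²) = -3 + C + C²)
L(c, Z) = -⅖ + Z/5 (L(c, Z) = (Z - 1*2)/5 = (Z - 2)/5 = (-2 + Z)/5 = -⅖ + Z/5)
U = 8 (U = -8 + 4*((-5 + 6)*4) = -8 + 4*(1*4) = -8 + 4*4 = -8 + 16 = 8)
U*(L(k(-5), 4) + Y(-3)) = 8*((-⅖ + (⅕)*4) + (-3 - 3 + (-3)²)) = 8*((-⅖ + ⅘) + (-3 - 3 + 9)) = 8*(⅖ + 3) = 8*(17/5) = 136/5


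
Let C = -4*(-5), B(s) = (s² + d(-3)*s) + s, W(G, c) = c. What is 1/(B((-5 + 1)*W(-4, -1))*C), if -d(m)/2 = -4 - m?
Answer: 1/560 ≈ 0.0017857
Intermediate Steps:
d(m) = 8 + 2*m (d(m) = -2*(-4 - m) = 8 + 2*m)
B(s) = s² + 3*s (B(s) = (s² + (8 + 2*(-3))*s) + s = (s² + (8 - 6)*s) + s = (s² + 2*s) + s = s² + 3*s)
C = 20
1/(B((-5 + 1)*W(-4, -1))*C) = 1/((((-5 + 1)*(-1))*(3 + (-5 + 1)*(-1)))*20) = 1/(((-4*(-1))*(3 - 4*(-1)))*20) = 1/((4*(3 + 4))*20) = 1/((4*7)*20) = 1/(28*20) = 1/560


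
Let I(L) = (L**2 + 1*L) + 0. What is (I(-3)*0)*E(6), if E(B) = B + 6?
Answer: 0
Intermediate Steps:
E(B) = 6 + B
I(L) = L + L**2 (I(L) = (L**2 + L) + 0 = (L + L**2) + 0 = L + L**2)
(I(-3)*0)*E(6) = (-3*(1 - 3)*0)*(6 + 6) = (-3*(-2)*0)*12 = (6*0)*12 = 0*12 = 0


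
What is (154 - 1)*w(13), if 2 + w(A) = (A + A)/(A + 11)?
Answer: -561/4 ≈ -140.25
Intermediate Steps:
w(A) = -2 + 2*A/(11 + A) (w(A) = -2 + (A + A)/(A + 11) = -2 + (2*A)/(11 + A) = -2 + 2*A/(11 + A))
(154 - 1)*w(13) = (154 - 1)*(-22/(11 + 13)) = 153*(-22/24) = 153*(-22*1/24) = 153*(-11/12) = -561/4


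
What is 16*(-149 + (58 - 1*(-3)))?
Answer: -1408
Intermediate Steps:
16*(-149 + (58 - 1*(-3))) = 16*(-149 + (58 + 3)) = 16*(-149 + 61) = 16*(-88) = -1408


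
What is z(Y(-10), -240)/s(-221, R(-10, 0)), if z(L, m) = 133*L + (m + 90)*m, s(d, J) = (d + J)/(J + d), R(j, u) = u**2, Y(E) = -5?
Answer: 35335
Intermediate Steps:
s(d, J) = 1 (s(d, J) = (J + d)/(J + d) = 1)
z(L, m) = 133*L + m*(90 + m) (z(L, m) = 133*L + (90 + m)*m = 133*L + m*(90 + m))
z(Y(-10), -240)/s(-221, R(-10, 0)) = ((-240)**2 + 90*(-240) + 133*(-5))/1 = (57600 - 21600 - 665)*1 = 35335*1 = 35335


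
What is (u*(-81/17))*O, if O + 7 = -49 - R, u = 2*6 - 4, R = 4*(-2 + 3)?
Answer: 38880/17 ≈ 2287.1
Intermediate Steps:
R = 4 (R = 4*1 = 4)
u = 8 (u = 12 - 4 = 8)
O = -60 (O = -7 + (-49 - 1*4) = -7 + (-49 - 4) = -7 - 53 = -60)
(u*(-81/17))*O = (8*(-81/17))*(-60) = -648/17*(-60) = 38880/17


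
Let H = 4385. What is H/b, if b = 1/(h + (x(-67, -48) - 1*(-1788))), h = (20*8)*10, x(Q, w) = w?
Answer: 14645900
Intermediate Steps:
h = 1600 (h = 160*10 = 1600)
b = 1/3340 (b = 1/(1600 + (-48 - 1*(-1788))) = 1/(1600 + (-48 + 1788)) = 1/(1600 + 1740) = 1/3340 ≈ 0.00029940)
H/b = 4385/(1/3340) = 4385*3340 = 14645900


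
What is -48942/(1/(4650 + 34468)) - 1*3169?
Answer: -1914516325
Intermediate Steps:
-48942/(1/(4650 + 34468)) - 1*3169 = -48942/(1/39118) - 3169 = -48942/1/39118 - 3169 = -48942*39118 - 3169 = -1914513156 - 3169 = -1914516325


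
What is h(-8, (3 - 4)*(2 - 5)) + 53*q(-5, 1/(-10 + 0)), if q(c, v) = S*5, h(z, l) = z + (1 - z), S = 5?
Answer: 1326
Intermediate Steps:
h(z, l) = 1
q(c, v) = 25 (q(c, v) = 5*5 = 25)
h(-8, (3 - 4)*(2 - 5)) + 53*q(-5, 1/(-10 + 0)) = 1 + 53*25 = 1 + 1325 = 1326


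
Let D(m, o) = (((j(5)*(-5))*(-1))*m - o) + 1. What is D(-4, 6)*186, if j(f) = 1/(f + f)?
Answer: -1302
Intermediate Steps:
j(f) = 1/(2*f)
D(m, o) = 1 + m/2 - o (D(m, o) = (((((1/2)/5)*(-5))*(-1))*m - o) + 1 = (((((1/2)*(1/5))*(-5))*(-1))*m - o) + 1 = ((((1/10)*(-5))*(-1))*m - o) + 1 = ((-1/2*(-1))*m - o) + 1 = (m/2 - o) + 1 = 1 + m/2 - o)
D(-4, 6)*186 = (1 + (1/2)*(-4) - 1*6)*186 = (1 - 2 - 6)*186 = -7*186 = -1302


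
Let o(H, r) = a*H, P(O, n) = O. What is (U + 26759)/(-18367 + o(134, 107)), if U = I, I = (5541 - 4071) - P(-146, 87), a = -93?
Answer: -28375/30829 ≈ -0.92040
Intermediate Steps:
o(H, r) = -93*H
I = 1616 (I = (5541 - 4071) - 1*(-146) = 1470 + 146 = 1616)
U = 1616
(U + 26759)/(-18367 + o(134, 107)) = (1616 + 26759)/(-18367 - 93*134) = 28375/(-18367 - 12462) = 28375/(-30829) = 28375*(-1/30829) = -28375/30829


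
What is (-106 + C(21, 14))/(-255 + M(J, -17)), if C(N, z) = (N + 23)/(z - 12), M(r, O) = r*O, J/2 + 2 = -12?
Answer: -84/221 ≈ -0.38009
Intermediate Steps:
J = -28 (J = -4 + 2*(-12) = -4 - 24 = -28)
M(r, O) = O*r
C(N, z) = (23 + N)/(-12 + z)
(-106 + C(21, 14))/(-255 + M(J, -17)) = (-106 + (23 + 21)/(-12 + 14))/(-255 - 17*(-28)) = (-106 + 44/2)/(-255 + 476) = (-106 + (½)*44)/221 = (-106 + 22)*(1/221) = -84*1/221 = -84/221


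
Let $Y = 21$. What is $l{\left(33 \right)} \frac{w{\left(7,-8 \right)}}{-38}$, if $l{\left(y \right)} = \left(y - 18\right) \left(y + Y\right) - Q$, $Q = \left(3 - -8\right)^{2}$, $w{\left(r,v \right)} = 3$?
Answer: $- \frac{2067}{38} \approx -54.395$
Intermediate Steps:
$Q = 121$ ($Q = \left(3 + 8\right)^{2} = 11^{2} = 121$)
$l{\left(y \right)} = -121 + \left(-18 + y\right) \left(21 + y\right)$ ($l{\left(y \right)} = \left(y - 18\right) \left(y + 21\right) - 121 = \left(-18 + y\right) \left(21 + y\right) - 121 = -121 + \left(-18 + y\right) \left(21 + y\right)$)
$l{\left(33 \right)} \frac{w{\left(7,-8 \right)}}{-38} = \left(-499 + 33^{2} + 3 \cdot 33\right) \frac{3}{-38} = \left(-499 + 1089 + 99\right) 3 \left(- \frac{1}{38}\right) = 689 \left(- \frac{3}{38}\right) = - \frac{2067}{38}$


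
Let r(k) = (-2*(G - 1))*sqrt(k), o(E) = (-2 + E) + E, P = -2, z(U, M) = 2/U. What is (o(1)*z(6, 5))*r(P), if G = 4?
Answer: 0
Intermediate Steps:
o(E) = -2 + 2*E
r(k) = -6*sqrt(k) (r(k) = (-2*(4 - 1))*sqrt(k) = (-2*3)*sqrt(k) = -6*sqrt(k))
(o(1)*z(6, 5))*r(P) = ((-2 + 2*1)*(2/6))*(-6*I*sqrt(2)) = ((-2 + 2)*(2*(1/6)))*(-6*I*sqrt(2)) = (0*(1/3))*(-6*I*sqrt(2)) = 0*(-6*I*sqrt(2)) = 0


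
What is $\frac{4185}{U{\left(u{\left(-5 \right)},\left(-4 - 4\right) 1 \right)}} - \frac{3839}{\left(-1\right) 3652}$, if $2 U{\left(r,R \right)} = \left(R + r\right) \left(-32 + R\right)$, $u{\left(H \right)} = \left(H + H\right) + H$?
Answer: $\frac{38749}{3818} \approx 10.149$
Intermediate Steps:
$u{\left(H \right)} = 3 H$ ($u{\left(H \right)} = 2 H + H = 3 H$)
$U{\left(r,R \right)} = \frac{\left(-32 + R\right) \left(R + r\right)}{2}$ ($U{\left(r,R \right)} = \frac{\left(R + r\right) \left(-32 + R\right)}{2} = \frac{\left(-32 + R\right) \left(R + r\right)}{2}$)
$\frac{4185}{U{\left(u{\left(-5 \right)},\left(-4 - 4\right) 1 \right)}} - \frac{3839}{\left(-1\right) 3652} = \frac{4185}{\frac{\left(\left(-4 - 4\right) 1\right)^{2}}{2} - 16 \left(-4 - 4\right) 1 - 16 \cdot 3 \left(-5\right) + \frac{\left(-4 - 4\right) 1 \cdot 3 \left(-5\right)}{2}} - \frac{3839}{\left(-1\right) 3652} = \frac{4185}{\frac{\left(\left(-8\right) 1\right)^{2}}{2} - 16 \left(\left(-8\right) 1\right) - -240 + \frac{1}{2} \left(\left(-8\right) 1\right) \left(-15\right)} - \frac{3839}{-3652} = \frac{4185}{\frac{\left(-8\right)^{2}}{2} - -128 + 240 + \frac{1}{2} \left(-8\right) \left(-15\right)} - - \frac{349}{332} = \frac{4185}{\frac{1}{2} \cdot 64 + 128 + 240 + 60} + \frac{349}{332} = \frac{4185}{32 + 128 + 240 + 60} + \frac{349}{332} = \frac{4185}{460} + \frac{349}{332} = 4185 \cdot \frac{1}{460} + \frac{349}{332} = \frac{837}{92} + \frac{349}{332} = \frac{38749}{3818}$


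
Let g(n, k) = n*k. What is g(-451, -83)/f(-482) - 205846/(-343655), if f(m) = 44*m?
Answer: -772586877/662566840 ≈ -1.1661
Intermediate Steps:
g(n, k) = k*n
g(-451, -83)/f(-482) - 205846/(-343655) = (-83*(-451))/((44*(-482))) - 205846/(-343655) = 37433/(-21208) - 205846*(-1/343655) = 37433*(-1/21208) + 205846/343655 = -3403/1928 + 205846/343655 = -772586877/662566840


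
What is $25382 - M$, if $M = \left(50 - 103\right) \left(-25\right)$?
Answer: $24057$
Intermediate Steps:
$M = 1325$ ($M = \left(-53\right) \left(-25\right) = 1325$)
$25382 - M = 25382 - 1325 = 24057$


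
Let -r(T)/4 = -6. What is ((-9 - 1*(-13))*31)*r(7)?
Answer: 2976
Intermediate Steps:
r(T) = 24 (r(T) = -4*(-6) = 24)
((-9 - 1*(-13))*31)*r(7) = ((-9 - 1*(-13))*31)*24 = ((-9 + 13)*31)*24 = (4*31)*24 = 124*24 = 2976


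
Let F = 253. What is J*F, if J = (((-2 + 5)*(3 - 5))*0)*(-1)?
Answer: 0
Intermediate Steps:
J = 0 (J = ((3*(-2))*0)*(-1) = -6*0*(-1) = 0*(-1) = 0)
J*F = 0*253 = 0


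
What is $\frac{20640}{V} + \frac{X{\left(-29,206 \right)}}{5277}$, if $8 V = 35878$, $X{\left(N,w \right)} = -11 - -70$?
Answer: $\frac{436727521}{94664103} \approx 4.6134$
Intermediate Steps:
$X{\left(N,w \right)} = 59$ ($X{\left(N,w \right)} = -11 + 70 = 59$)
$V = \frac{17939}{4}$ ($V = \frac{1}{8} \cdot 35878 = \frac{17939}{4} \approx 4484.8$)
$\frac{20640}{V} + \frac{X{\left(-29,206 \right)}}{5277} = \frac{20640}{\frac{17939}{4}} + \frac{59}{5277} = 20640 \cdot \frac{4}{17939} + 59 \cdot \frac{1}{5277} = \frac{82560}{17939} + \frac{59}{5277} = \frac{436727521}{94664103}$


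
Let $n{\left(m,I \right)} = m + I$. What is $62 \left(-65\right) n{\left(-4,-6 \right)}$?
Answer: $40300$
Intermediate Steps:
$n{\left(m,I \right)} = I + m$
$62 \left(-65\right) n{\left(-4,-6 \right)} = 62 \left(-65\right) \left(-6 - 4\right) = \left(-4030\right) \left(-10\right) = 40300$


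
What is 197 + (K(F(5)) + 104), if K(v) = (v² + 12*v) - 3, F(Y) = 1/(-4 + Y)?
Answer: 311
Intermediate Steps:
K(v) = -3 + v² + 12*v
197 + (K(F(5)) + 104) = 197 + ((-3 + (1/(-4 + 5))² + 12/(-4 + 5)) + 104) = 197 + ((-3 + (1/1)² + 12/1) + 104) = 197 + ((-3 + 1² + 12*1) + 104) = 197 + ((-3 + 1 + 12) + 104) = 197 + (10 + 104) = 197 + 114 = 311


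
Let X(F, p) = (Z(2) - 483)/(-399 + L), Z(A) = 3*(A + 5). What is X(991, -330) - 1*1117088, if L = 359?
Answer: -22341529/20 ≈ -1.1171e+6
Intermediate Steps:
Z(A) = 15 + 3*A (Z(A) = 3*(5 + A) = 15 + 3*A)
X(F, p) = 231/20 (X(F, p) = ((15 + 3*2) - 483)/(-399 + 359) = ((15 + 6) - 483)/(-40) = (21 - 483)*(-1/40) = -462*(-1/40) = 231/20)
X(991, -330) - 1*1117088 = 231/20 - 1*1117088 = 231/20 - 1117088 = -22341529/20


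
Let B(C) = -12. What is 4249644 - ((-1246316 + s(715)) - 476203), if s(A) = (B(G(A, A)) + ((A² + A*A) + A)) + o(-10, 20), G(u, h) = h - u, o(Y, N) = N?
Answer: 4948990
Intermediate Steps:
s(A) = 8 + A + 2*A² (s(A) = (-12 + ((A² + A*A) + A)) + 20 = (-12 + ((A² + A²) + A)) + 20 = (-12 + (2*A² + A)) + 20 = (-12 + (A + 2*A²)) + 20 = (-12 + A + 2*A²) + 20 = 8 + A + 2*A²)
4249644 - ((-1246316 + s(715)) - 476203) = 4249644 - ((-1246316 + (8 + 715 + 2*715²)) - 476203) = 4249644 - ((-1246316 + (8 + 715 + 2*511225)) - 476203) = 4249644 - ((-1246316 + (8 + 715 + 1022450)) - 476203) = 4249644 - ((-1246316 + 1023173) - 476203) = 4249644 - (-223143 - 476203) = 4249644 - 1*(-699346) = 4249644 + 699346 = 4948990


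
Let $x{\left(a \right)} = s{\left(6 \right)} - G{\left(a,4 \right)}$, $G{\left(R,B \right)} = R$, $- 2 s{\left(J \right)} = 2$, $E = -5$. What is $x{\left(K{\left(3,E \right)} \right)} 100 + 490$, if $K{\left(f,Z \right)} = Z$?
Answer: $890$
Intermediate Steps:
$s{\left(J \right)} = -1$ ($s{\left(J \right)} = \left(- \frac{1}{2}\right) 2 = -1$)
$x{\left(a \right)} = -1 - a$
$x{\left(K{\left(3,E \right)} \right)} 100 + 490 = \left(-1 - -5\right) 100 + 490 = \left(-1 + 5\right) 100 + 490 = 4 \cdot 100 + 490 = 400 + 490 = 890$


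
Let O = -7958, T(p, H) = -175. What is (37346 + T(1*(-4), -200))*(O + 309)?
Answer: -284320979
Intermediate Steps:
(37346 + T(1*(-4), -200))*(O + 309) = (37346 - 175)*(-7958 + 309) = 37171*(-7649) = -284320979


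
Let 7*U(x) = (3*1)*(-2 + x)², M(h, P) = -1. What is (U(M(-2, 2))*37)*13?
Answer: 12987/7 ≈ 1855.3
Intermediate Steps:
U(x) = 3*(-2 + x)²/7 (U(x) = ((3*1)*(-2 + x)²)/7 = (3*(-2 + x)²)/7 = 3*(-2 + x)²/7)
(U(M(-2, 2))*37)*13 = ((3*(-2 - 1)²/7)*37)*13 = (((3/7)*(-3)²)*37)*13 = (((3/7)*9)*37)*13 = ((27/7)*37)*13 = (999/7)*13 = 12987/7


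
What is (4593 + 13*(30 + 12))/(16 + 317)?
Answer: 571/37 ≈ 15.432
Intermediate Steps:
(4593 + 13*(30 + 12))/(16 + 317) = (4593 + 13*42)/333 = (4593 + 546)*(1/333) = 5139*(1/333) = 571/37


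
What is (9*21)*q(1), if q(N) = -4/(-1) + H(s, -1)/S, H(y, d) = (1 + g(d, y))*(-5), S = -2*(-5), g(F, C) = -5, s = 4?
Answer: 1134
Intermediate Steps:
S = 10
H(y, d) = 20 (H(y, d) = (1 - 5)*(-5) = -4*(-5) = 20)
q(N) = 6 (q(N) = -4/(-1) + 20/10 = -4*(-1) + 20*(⅒) = 4 + 2 = 6)
(9*21)*q(1) = (9*21)*6 = 189*6 = 1134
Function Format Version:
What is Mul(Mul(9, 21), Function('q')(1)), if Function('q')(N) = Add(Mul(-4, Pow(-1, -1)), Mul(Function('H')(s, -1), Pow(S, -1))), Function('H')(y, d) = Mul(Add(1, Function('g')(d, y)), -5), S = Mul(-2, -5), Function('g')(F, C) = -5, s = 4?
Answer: 1134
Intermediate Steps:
S = 10
Function('H')(y, d) = 20 (Function('H')(y, d) = Mul(Add(1, -5), -5) = Mul(-4, -5) = 20)
Function('q')(N) = 6 (Function('q')(N) = Add(Mul(-4, Pow(-1, -1)), Mul(20, Pow(10, -1))) = Add(Mul(-4, -1), Mul(20, Rational(1, 10))) = Add(4, 2) = 6)
Mul(Mul(9, 21), Function('q')(1)) = Mul(Mul(9, 21), 6) = Mul(189, 6) = 1134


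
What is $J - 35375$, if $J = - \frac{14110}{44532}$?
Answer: $- \frac{787666805}{22266} \approx -35375.0$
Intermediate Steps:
$J = - \frac{7055}{22266}$ ($J = \left(-14110\right) \frac{1}{44532} = - \frac{7055}{22266} \approx -0.31685$)
$J - 35375 = - \frac{7055}{22266} - 35375 = - \frac{787666805}{22266}$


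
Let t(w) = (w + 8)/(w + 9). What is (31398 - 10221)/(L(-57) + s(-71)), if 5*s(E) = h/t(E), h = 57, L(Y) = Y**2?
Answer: 2223585/342323 ≈ 6.4956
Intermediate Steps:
t(w) = (8 + w)/(9 + w)
s(E) = 57*(9 + E)/(5*(8 + E)) (s(E) = (57/(((8 + E)/(9 + E))))/5 = (57*((9 + E)/(8 + E)))/5 = (57*(9 + E)/(8 + E))/5 = 57*(9 + E)/(5*(8 + E)))
(31398 - 10221)/(L(-57) + s(-71)) = (31398 - 10221)/((-57)**2 + 57*(9 - 71)/(5*(8 - 71))) = 21177/(3249 + (57/5)*(-62)/(-63)) = 21177/(3249 + (57/5)*(-1/63)*(-62)) = 21177/(3249 + 1178/105) = 21177/(342323/105) = 21177*(105/342323) = 2223585/342323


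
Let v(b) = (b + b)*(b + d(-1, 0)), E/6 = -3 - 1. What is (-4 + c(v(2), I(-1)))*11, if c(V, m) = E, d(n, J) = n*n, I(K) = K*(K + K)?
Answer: -308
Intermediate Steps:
I(K) = 2*K² (I(K) = K*(2*K) = 2*K²)
d(n, J) = n²
E = -24 (E = 6*(-3 - 1) = 6*(-4) = -24)
v(b) = 2*b*(1 + b) (v(b) = (b + b)*(b + (-1)²) = (2*b)*(b + 1) = (2*b)*(1 + b) = 2*b*(1 + b))
c(V, m) = -24
(-4 + c(v(2), I(-1)))*11 = (-4 - 24)*11 = -28*11 = -308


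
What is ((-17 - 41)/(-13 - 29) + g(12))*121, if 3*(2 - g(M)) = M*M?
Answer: -113377/21 ≈ -5398.9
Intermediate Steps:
g(M) = 2 - M**2/3 (g(M) = 2 - M*M/3 = 2 - M**2/3)
((-17 - 41)/(-13 - 29) + g(12))*121 = ((-17 - 41)/(-13 - 29) + (2 - 1/3*12**2))*121 = (-58/(-42) + (2 - 1/3*144))*121 = (-58*(-1/42) + (2 - 48))*121 = (29/21 - 46)*121 = -937/21*121 = -113377/21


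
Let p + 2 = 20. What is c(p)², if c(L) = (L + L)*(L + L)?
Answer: 1679616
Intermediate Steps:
p = 18 (p = -2 + 20 = 18)
c(L) = 4*L² (c(L) = (2*L)*(2*L) = 4*L²)
c(p)² = (4*18²)² = (4*324)² = 1296² = 1679616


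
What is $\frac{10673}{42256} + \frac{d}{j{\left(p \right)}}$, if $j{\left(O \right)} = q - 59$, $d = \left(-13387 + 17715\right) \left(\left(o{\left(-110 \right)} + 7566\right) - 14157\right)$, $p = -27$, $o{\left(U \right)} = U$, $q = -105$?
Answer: $\frac{306376804985}{1732496} \approx 1.7684 \cdot 10^{5}$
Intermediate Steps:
$d = -29001928$ ($d = \left(-13387 + 17715\right) \left(\left(-110 + 7566\right) - 14157\right) = 4328 \left(7456 - 14157\right) = 4328 \left(-6701\right) = -29001928$)
$j{\left(O \right)} = -164$ ($j{\left(O \right)} = -105 - 59 = -164$)
$\frac{10673}{42256} + \frac{d}{j{\left(p \right)}} = \frac{10673}{42256} - \frac{29001928}{-164} = 10673 \cdot \frac{1}{42256} - - \frac{7250482}{41} = \frac{10673}{42256} + \frac{7250482}{41} = \frac{306376804985}{1732496}$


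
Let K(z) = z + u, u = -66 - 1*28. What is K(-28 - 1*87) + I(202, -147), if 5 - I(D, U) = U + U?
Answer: 90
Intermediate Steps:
I(D, U) = 5 - 2*U (I(D, U) = 5 - (U + U) = 5 - 2*U)
u = -94 (u = -66 - 28 = -94)
K(z) = -94 + z (K(z) = z - 94 = -94 + z)
K(-28 - 1*87) + I(202, -147) = (-94 + (-28 - 1*87)) + (5 - 2*(-147)) = (-94 + (-28 - 87)) + (5 + 294) = (-94 - 115) + 299 = -209 + 299 = 90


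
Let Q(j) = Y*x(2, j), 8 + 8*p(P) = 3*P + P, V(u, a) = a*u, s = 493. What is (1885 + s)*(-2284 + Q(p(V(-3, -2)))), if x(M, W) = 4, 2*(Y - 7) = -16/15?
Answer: -80547616/15 ≈ -5.3698e+6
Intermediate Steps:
Y = 97/15 (Y = 7 + (-16/15)/2 = 7 + (-16*1/15)/2 = 7 + (1/2)*(-16/15) = 7 - 8/15 = 97/15 ≈ 6.4667)
p(P) = -1 + P/2 (p(P) = -1 + (3*P + P)/8 = -1 + (4*P)/8 = -1 + P/2)
Q(j) = 388/15 (Q(j) = (97/15)*4 = 388/15)
(1885 + s)*(-2284 + Q(p(V(-3, -2)))) = (1885 + 493)*(-2284 + 388/15) = 2378*(-33872/15) = -80547616/15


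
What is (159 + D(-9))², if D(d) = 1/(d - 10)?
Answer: 9120400/361 ≈ 25264.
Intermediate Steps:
D(d) = 1/(-10 + d)
(159 + D(-9))² = (159 + 1/(-10 - 9))² = (159 + 1/(-19))² = (159 - 1/19)² = (3020/19)² = 9120400/361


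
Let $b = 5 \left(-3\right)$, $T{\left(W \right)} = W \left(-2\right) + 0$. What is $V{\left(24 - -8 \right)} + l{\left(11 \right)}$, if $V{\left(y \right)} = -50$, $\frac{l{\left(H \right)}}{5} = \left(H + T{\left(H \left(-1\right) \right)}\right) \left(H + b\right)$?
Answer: $-710$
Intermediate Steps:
$T{\left(W \right)} = - 2 W$ ($T{\left(W \right)} = - 2 W + 0 = - 2 W$)
$b = -15$
$l{\left(H \right)} = 15 H \left(-15 + H\right)$ ($l{\left(H \right)} = 5 \left(H - 2 H \left(-1\right)\right) \left(H - 15\right) = 5 \left(H - 2 \left(- H\right)\right) \left(-15 + H\right) = 5 \left(H + 2 H\right) \left(-15 + H\right) = 5 \cdot 3 H \left(-15 + H\right) = 15 H \left(-15 + H\right)$)
$V{\left(24 - -8 \right)} + l{\left(11 \right)} = -50 + 15 \cdot 11 \left(-15 + 11\right) = -50 + 15 \cdot 11 \left(-4\right) = -50 - 660 = -710$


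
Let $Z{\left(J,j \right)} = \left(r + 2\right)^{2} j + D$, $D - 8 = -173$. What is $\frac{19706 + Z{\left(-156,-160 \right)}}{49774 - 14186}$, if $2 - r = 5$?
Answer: $\frac{19381}{35588} \approx 0.54459$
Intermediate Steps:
$r = -3$ ($r = 2 - 5 = -3$)
$D = -165$ ($D = 8 - 173 = -165$)
$Z{\left(J,j \right)} = -165 + j$ ($Z{\left(J,j \right)} = \left(-3 + 2\right)^{2} j - 165 = \left(-1\right)^{2} j - 165 = 1 j - 165 = j - 165 = -165 + j$)
$\frac{19706 + Z{\left(-156,-160 \right)}}{49774 - 14186} = \frac{19706 - 325}{49774 - 14186} = \frac{19706 - 325}{35588} = 19381 \cdot \frac{1}{35588} = \frac{19381}{35588}$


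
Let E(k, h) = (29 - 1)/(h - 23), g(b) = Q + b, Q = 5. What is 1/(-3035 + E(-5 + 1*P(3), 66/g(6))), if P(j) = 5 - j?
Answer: -17/51623 ≈ -0.00032931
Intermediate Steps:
g(b) = 5 + b
E(k, h) = 28/(-23 + h)
1/(-3035 + E(-5 + 1*P(3), 66/g(6))) = 1/(-3035 + 28/(-23 + 66/(5 + 6))) = 1/(-3035 + 28/(-23 + 66/11)) = 1/(-3035 + 28/(-23 + 66*(1/11))) = 1/(-3035 + 28/(-23 + 6)) = 1/(-3035 + 28/(-17)) = 1/(-3035 + 28*(-1/17)) = 1/(-3035 - 28/17) = 1/(-51623/17) = -17/51623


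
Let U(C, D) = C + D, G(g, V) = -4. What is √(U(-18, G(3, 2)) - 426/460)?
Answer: I*√1212790/230 ≈ 4.7881*I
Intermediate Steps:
√(U(-18, G(3, 2)) - 426/460) = √((-18 - 4) - 426/460) = √(-22 - 426*1/460) = √(-22 - 213/230) = √(-5273/230) = I*√1212790/230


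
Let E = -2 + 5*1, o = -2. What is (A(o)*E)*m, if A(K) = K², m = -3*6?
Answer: -216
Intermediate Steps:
m = -18
E = 3 (E = -2 + 5 = 3)
(A(o)*E)*m = ((-2)²*3)*(-18) = (4*3)*(-18) = 12*(-18) = -216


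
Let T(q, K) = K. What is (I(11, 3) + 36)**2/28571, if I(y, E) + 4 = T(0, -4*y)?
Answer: 144/28571 ≈ 0.0050401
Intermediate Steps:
I(y, E) = -4 - 4*y
(I(11, 3) + 36)**2/28571 = ((-4 - 4*11) + 36)**2/28571 = ((-4 - 44) + 36)**2*(1/28571) = (-48 + 36)**2*(1/28571) = (-12)**2*(1/28571) = 144*(1/28571) = 144/28571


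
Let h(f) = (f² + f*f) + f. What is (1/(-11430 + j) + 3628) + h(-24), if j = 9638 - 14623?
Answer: 78069739/16415 ≈ 4756.0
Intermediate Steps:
j = -4985
h(f) = f + 2*f² (h(f) = (f² + f²) + f = 2*f² + f = f + 2*f²)
(1/(-11430 + j) + 3628) + h(-24) = (1/(-11430 - 4985) + 3628) - 24*(1 + 2*(-24)) = (1/(-16415) + 3628) - 24*(1 - 48) = (-1/16415 + 3628) - 24*(-47) = 59553619/16415 + 1128 = 78069739/16415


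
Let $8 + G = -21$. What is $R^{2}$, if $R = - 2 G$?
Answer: $3364$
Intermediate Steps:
$G = -29$ ($G = -8 - 21 = -29$)
$R = 58$ ($R = \left(-2\right) \left(-29\right) = 58$)
$R^{2} = 58^{2} = 3364$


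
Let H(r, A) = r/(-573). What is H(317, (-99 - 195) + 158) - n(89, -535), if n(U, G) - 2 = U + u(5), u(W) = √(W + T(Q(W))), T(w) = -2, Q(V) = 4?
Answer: -52460/573 - √3 ≈ -93.285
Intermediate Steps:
u(W) = √(-2 + W) (u(W) = √(W - 2) = √(-2 + W))
H(r, A) = -r/573 (H(r, A) = r*(-1/573) = -r/573)
n(U, G) = 2 + U + √3 (n(U, G) = 2 + (U + √(-2 + 5)) = 2 + (U + √3) = 2 + U + √3)
H(317, (-99 - 195) + 158) - n(89, -535) = -1/573*317 - (2 + 89 + √3) = -317/573 - (91 + √3) = -317/573 + (-91 - √3) = -52460/573 - √3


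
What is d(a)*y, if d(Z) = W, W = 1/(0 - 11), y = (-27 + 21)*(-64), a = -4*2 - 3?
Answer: -384/11 ≈ -34.909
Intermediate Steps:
a = -11 (a = -8 - 3 = -11)
y = 384 (y = -6*(-64) = 384)
W = -1/11 (W = 1/(-11) = -1/11 ≈ -0.090909)
d(Z) = -1/11
d(a)*y = -1/11*384 = -384/11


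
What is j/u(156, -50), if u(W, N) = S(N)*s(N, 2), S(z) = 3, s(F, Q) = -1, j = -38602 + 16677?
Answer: 21925/3 ≈ 7308.3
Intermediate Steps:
j = -21925
u(W, N) = -3 (u(W, N) = 3*(-1) = -3)
j/u(156, -50) = -21925/(-3) = -21925*(-⅓) = 21925/3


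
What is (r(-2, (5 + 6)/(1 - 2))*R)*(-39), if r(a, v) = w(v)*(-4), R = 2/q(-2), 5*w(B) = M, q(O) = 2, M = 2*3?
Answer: 936/5 ≈ 187.20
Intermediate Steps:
M = 6
w(B) = 6/5 (w(B) = (1/5)*6 = 6/5)
R = 1 (R = 2/2 = 2*(1/2) = 1)
r(a, v) = -24/5 (r(a, v) = (6/5)*(-4) = -24/5)
(r(-2, (5 + 6)/(1 - 2))*R)*(-39) = -24/5*1*(-39) = -24/5*(-39) = 936/5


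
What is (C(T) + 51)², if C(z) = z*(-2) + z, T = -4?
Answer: 3025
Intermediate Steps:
C(z) = -z (C(z) = -2*z + z = -z)
(C(T) + 51)² = (-1*(-4) + 51)² = (4 + 51)² = 55² = 3025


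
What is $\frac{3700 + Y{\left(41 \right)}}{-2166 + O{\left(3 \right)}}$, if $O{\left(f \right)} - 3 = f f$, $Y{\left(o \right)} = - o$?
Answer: $- \frac{3659}{2154} \approx -1.6987$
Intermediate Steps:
$O{\left(f \right)} = 3 + f^{2}$ ($O{\left(f \right)} = 3 + f f = 3 + f^{2}$)
$\frac{3700 + Y{\left(41 \right)}}{-2166 + O{\left(3 \right)}} = \frac{3700 - 41}{-2166 + \left(3 + 3^{2}\right)} = \frac{3700 - 41}{-2166 + \left(3 + 9\right)} = \frac{3659}{-2166 + 12} = \frac{3659}{-2154} = 3659 \left(- \frac{1}{2154}\right) = - \frac{3659}{2154}$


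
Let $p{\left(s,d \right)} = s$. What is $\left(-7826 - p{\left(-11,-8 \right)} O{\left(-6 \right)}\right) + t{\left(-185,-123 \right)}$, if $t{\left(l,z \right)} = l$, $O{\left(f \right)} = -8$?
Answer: $-8099$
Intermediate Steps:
$\left(-7826 - p{\left(-11,-8 \right)} O{\left(-6 \right)}\right) + t{\left(-185,-123 \right)} = \left(-7826 - \left(-11\right) \left(-8\right)\right) - 185 = \left(-7826 - 88\right) - 185 = -7914 - 185 = -8099$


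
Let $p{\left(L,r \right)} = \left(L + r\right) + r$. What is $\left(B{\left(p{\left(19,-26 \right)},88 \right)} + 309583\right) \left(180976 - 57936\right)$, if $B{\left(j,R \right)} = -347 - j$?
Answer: $38052457760$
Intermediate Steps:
$p{\left(L,r \right)} = L + 2 r$
$\left(B{\left(p{\left(19,-26 \right)},88 \right)} + 309583\right) \left(180976 - 57936\right) = \left(\left(-347 - \left(19 + 2 \left(-26\right)\right)\right) + 309583\right) \left(180976 - 57936\right) = \left(\left(-347 - \left(19 - 52\right)\right) + 309583\right) 123040 = \left(\left(-347 - -33\right) + 309583\right) 123040 = \left(\left(-347 + 33\right) + 309583\right) 123040 = \left(-314 + 309583\right) 123040 = 309269 \cdot 123040 = 38052457760$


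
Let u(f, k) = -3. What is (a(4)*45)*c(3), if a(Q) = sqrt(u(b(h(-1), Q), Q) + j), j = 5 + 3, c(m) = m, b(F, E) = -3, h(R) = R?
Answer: 135*sqrt(5) ≈ 301.87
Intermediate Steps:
j = 8
a(Q) = sqrt(5) (a(Q) = sqrt(-3 + 8) = sqrt(5))
(a(4)*45)*c(3) = (sqrt(5)*45)*3 = (45*sqrt(5))*3 = 135*sqrt(5)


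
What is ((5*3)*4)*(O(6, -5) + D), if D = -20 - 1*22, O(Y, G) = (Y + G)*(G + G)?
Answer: -3120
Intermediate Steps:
O(Y, G) = 2*G*(G + Y) (O(Y, G) = (G + Y)*(2*G) = 2*G*(G + Y))
D = -42 (D = -20 - 22 = -42)
((5*3)*4)*(O(6, -5) + D) = ((5*3)*4)*(2*(-5)*(-5 + 6) - 42) = (15*4)*(2*(-5)*1 - 42) = 60*(-10 - 42) = 60*(-52) = -3120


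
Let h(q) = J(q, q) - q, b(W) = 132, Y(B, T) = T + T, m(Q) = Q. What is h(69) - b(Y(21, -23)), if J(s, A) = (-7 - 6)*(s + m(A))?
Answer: -1995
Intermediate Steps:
Y(B, T) = 2*T
J(s, A) = -13*A - 13*s (J(s, A) = (-7 - 6)*(s + A) = -13*(A + s) = -13*A - 13*s)
h(q) = -27*q (h(q) = (-13*q - 13*q) - q = -26*q - q = -27*q)
h(69) - b(Y(21, -23)) = -27*69 - 1*132 = -1863 - 132 = -1995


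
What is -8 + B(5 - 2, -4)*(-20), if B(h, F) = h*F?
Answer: 232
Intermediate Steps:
B(h, F) = F*h
-8 + B(5 - 2, -4)*(-20) = -8 - 4*(5 - 2)*(-20) = -8 - 4*3*(-20) = -8 - 12*(-20) = -8 + 240 = 232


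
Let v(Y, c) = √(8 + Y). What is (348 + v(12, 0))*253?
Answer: 88044 + 506*√5 ≈ 89176.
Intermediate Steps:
(348 + v(12, 0))*253 = (348 + √(8 + 12))*253 = (348 + √20)*253 = (348 + 2*√5)*253 = 88044 + 506*√5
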